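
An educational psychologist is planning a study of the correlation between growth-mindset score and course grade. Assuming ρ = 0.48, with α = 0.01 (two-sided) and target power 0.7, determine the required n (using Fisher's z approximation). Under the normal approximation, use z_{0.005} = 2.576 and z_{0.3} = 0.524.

n = 39

Fisher's z: C = ½·ln((1+r)/(1−r)) = ½·ln(2.8462) = 0.5230.
n = ((z_{α/2} + z_β)/C)² + 3.
(2.576 + 0.524) / 0.5230 = 3.100 / 0.5230 = 5.927.
n = 5.927² + 3 = 35.13 + 3 = 38.1.
Round up.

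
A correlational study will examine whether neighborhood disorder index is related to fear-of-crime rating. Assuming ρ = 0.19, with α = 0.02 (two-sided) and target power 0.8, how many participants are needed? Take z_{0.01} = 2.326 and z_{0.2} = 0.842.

Fisher's z: C = ½·ln((1+r)/(1−r)) = ½·ln(1.4691) = 0.1923.
n = ((z_{α/2} + z_β)/C)² + 3.
(2.326 + 0.842) / 0.1923 = 3.168 / 0.1923 = 16.474.
n = 16.474² + 3 = 271.40 + 3 = 274.4.
Round up.

n = 275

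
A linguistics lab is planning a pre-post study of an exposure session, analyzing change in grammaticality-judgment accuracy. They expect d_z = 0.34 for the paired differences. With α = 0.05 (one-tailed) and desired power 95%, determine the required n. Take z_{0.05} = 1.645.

n = 94 pairs

For a paired (one-sample on differences) test: n = ((z_{α} + z_β) / d)².
z_{α} + z_β = 1.645 + 1.645 = 3.290.
n = (3.290 / 0.34)² = 9.676² = 93.63.
Round up.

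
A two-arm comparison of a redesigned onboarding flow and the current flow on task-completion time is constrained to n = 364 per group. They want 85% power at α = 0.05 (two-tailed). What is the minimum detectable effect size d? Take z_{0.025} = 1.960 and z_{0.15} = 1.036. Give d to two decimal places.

d_min ≈ 0.22

For two independent groups of n = 364 each: d_min = (z_{α/2} + z_β)·√(2/n).
z-sum = 1.960 + 1.036 = 2.996.
d_min = 2.996 × √(2/364) = 2.996 × 0.0741 = 0.222.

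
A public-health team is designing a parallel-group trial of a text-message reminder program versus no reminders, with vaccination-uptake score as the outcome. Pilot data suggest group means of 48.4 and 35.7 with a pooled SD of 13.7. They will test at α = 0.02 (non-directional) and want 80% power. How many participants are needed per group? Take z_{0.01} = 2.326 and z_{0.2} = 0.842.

Cohen's d = |M₁ − M₂| / SD_pooled = |48.4 − 35.7| / 13.7 = 12.7 / 13.7 = 0.927.
For two independent groups with equal n: n = 2·((z_{α/2} + z_β) / d)².
z_{α/2} + z_β = 2.326 + 0.842 = 3.168.
n = 2 × (3.168 / 0.927)² = 2 × 3.417² = 2 × 11.68 = 23.4.
Round up to the next whole participant.

n = 24 per group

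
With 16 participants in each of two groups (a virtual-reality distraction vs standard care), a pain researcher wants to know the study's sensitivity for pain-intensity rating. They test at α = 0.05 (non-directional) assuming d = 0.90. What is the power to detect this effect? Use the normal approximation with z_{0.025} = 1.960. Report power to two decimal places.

power ≈ 0.72

For two equal groups, power = Φ(d·√(n/2) − z_{α/2}).
d·√(n/2) = 0.90 × √(16/2) = 0.90 × 2.828 = 2.546.
z_β = 2.546 − 1.960 = 0.586.
Power = Φ(0.586) = 0.721.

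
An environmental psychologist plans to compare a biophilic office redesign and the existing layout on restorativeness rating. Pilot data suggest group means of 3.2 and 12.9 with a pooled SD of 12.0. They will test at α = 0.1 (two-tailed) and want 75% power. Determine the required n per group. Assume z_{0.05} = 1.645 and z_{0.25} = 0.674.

Cohen's d = |M₁ − M₂| / SD_pooled = |3.2 − 12.9| / 12.0 = 9.7 / 12.0 = 0.808.
For two independent groups with equal n: n = 2·((z_{α/2} + z_β) / d)².
z_{α/2} + z_β = 1.645 + 0.674 = 2.319.
n = 2 × (2.319 / 0.808)² = 2 × 2.870² = 2 × 8.24 = 16.5.
Round up to the next whole participant.

n = 17 per group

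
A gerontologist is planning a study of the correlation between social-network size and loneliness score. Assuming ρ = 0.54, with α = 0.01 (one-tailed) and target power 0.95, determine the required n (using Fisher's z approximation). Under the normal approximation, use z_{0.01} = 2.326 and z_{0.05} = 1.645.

n = 47

Fisher's z: C = ½·ln((1+r)/(1−r)) = ½·ln(3.3478) = 0.6042.
n = ((z_{α} + z_β)/C)² + 3.
(2.326 + 1.645) / 0.6042 = 3.971 / 0.6042 = 6.572.
n = 6.572² + 3 = 43.20 + 3 = 46.2.
Round up.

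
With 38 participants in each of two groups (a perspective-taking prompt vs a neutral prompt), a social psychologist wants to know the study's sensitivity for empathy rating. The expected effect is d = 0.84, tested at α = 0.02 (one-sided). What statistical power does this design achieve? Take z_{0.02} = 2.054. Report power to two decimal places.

For two equal groups, power = Φ(d·√(n/2) − z_{α}).
d·√(n/2) = 0.84 × √(38/2) = 0.84 × 4.359 = 3.661.
z_β = 3.661 − 2.054 = 1.607.
Power = Φ(1.607) = 0.946.

power ≈ 0.95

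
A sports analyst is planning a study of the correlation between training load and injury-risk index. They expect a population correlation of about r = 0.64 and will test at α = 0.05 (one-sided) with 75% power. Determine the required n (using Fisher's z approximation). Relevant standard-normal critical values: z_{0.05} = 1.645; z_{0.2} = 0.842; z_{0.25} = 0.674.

Fisher's z: C = ½·ln((1+r)/(1−r)) = ½·ln(4.5556) = 0.7582.
n = ((z_{α} + z_β)/C)² + 3.
(1.645 + 0.674) / 0.7582 = 2.319 / 0.7582 = 3.059.
n = 3.059² + 3 = 9.35 + 3 = 12.4.
Round up.

n = 13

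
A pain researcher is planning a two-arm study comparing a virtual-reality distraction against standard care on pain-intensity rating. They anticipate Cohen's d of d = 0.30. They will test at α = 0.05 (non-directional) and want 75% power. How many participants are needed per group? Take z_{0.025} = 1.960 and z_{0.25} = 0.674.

n = 155 per group

For two independent groups with equal n: n = 2·((z_{α/2} + z_β) / d)².
z_{α/2} + z_β = 1.960 + 0.674 = 2.634.
n = 2 × (2.634 / 0.30)² = 2 × 8.780² = 2 × 77.09 = 154.2.
Round up to the next whole participant.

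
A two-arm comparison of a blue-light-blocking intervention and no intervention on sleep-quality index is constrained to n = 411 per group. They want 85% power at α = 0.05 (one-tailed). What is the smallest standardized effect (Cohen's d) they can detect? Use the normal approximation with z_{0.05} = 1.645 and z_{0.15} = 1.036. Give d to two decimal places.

d_min ≈ 0.19

For two independent groups of n = 411 each: d_min = (z_{α} + z_β)·√(2/n).
z-sum = 1.645 + 1.036 = 2.681.
d_min = 2.681 × √(2/411) = 2.681 × 0.0698 = 0.187.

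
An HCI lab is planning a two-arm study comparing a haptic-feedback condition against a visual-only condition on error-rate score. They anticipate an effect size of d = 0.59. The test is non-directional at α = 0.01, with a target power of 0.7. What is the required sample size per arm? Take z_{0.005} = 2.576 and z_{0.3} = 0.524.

n = 56 per group

For two independent groups with equal n: n = 2·((z_{α/2} + z_β) / d)².
z_{α/2} + z_β = 2.576 + 0.524 = 3.100.
n = 2 × (3.100 / 0.59)² = 2 × 5.254² = 2 × 27.61 = 55.2.
Round up to the next whole participant.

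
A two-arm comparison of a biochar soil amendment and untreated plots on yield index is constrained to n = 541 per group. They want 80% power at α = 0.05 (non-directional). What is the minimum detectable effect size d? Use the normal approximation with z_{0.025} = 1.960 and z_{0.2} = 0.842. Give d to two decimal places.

d_min ≈ 0.17

For two independent groups of n = 541 each: d_min = (z_{α/2} + z_β)·√(2/n).
z-sum = 1.960 + 0.842 = 2.802.
d_min = 2.802 × √(2/541) = 2.802 × 0.0608 = 0.170.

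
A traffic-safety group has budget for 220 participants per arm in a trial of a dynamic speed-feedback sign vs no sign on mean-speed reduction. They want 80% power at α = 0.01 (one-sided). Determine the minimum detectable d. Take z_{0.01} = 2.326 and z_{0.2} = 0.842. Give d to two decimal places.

d_min ≈ 0.30

For two independent groups of n = 220 each: d_min = (z_{α} + z_β)·√(2/n).
z-sum = 2.326 + 0.842 = 3.168.
d_min = 3.168 × √(2/220) = 3.168 × 0.0953 = 0.302.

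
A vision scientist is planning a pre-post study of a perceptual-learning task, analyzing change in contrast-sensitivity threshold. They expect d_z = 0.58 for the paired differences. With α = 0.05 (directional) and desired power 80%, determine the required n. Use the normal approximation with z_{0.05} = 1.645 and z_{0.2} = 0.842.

For a paired (one-sample on differences) test: n = ((z_{α} + z_β) / d)².
z_{α} + z_β = 1.645 + 0.842 = 2.487.
n = (2.487 / 0.58)² = 4.288² = 18.39.
Round up.

n = 19 pairs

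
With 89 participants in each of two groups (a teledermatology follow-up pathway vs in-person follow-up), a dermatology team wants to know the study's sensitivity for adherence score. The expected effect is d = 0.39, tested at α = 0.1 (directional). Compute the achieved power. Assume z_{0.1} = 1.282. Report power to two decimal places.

power ≈ 0.91

For two equal groups, power = Φ(d·√(n/2) − z_{α}).
d·√(n/2) = 0.39 × √(89/2) = 0.39 × 6.671 = 2.602.
z_β = 2.602 − 1.282 = 1.320.
Power = Φ(1.320) = 0.907.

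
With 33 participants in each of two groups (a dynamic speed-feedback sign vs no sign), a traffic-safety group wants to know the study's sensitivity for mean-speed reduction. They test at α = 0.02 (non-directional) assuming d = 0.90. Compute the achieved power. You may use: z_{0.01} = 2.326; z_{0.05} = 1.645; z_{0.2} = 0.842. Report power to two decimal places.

power ≈ 0.91

For two equal groups, power = Φ(d·√(n/2) − z_{α/2}).
d·√(n/2) = 0.90 × √(33/2) = 0.90 × 4.062 = 3.656.
z_β = 3.656 − 2.326 = 1.330.
Power = Φ(1.330) = 0.908.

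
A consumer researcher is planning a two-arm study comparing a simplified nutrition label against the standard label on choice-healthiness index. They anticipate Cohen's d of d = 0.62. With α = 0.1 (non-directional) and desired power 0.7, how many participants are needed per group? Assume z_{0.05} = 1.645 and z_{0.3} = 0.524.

n = 25 per group

For two independent groups with equal n: n = 2·((z_{α/2} + z_β) / d)².
z_{α/2} + z_β = 1.645 + 0.524 = 2.169.
n = 2 × (2.169 / 0.62)² = 2 × 3.498² = 2 × 12.24 = 24.5.
Round up to the next whole participant.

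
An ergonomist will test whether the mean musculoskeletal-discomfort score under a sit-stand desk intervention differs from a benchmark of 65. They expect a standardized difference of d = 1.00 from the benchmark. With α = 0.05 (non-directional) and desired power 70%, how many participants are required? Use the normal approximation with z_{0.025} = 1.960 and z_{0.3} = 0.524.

n = 7

For a one-sample test: n = ((z_{α/2} + z_β) / d)².
z_{α/2} + z_β = 1.960 + 0.524 = 2.484.
n = (2.484 / 1.00)² = 2.484² = 6.17.
Round up.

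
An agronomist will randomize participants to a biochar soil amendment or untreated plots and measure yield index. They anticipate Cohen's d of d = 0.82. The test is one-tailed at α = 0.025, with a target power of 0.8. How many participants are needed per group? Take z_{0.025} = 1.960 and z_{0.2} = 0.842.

For two independent groups with equal n: n = 2·((z_{α} + z_β) / d)².
z_{α} + z_β = 1.960 + 0.842 = 2.802.
n = 2 × (2.802 / 0.82)² = 2 × 3.417² = 2 × 11.68 = 23.4.
Round up to the next whole participant.

n = 24 per group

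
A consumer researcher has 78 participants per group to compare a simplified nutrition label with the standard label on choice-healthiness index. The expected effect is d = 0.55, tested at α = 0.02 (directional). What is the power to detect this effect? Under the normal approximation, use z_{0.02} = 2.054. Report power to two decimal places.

For two equal groups, power = Φ(d·√(n/2) − z_{α}).
d·√(n/2) = 0.55 × √(78/2) = 0.55 × 6.245 = 3.435.
z_β = 3.435 − 2.054 = 1.381.
Power = Φ(1.381) = 0.916.

power ≈ 0.92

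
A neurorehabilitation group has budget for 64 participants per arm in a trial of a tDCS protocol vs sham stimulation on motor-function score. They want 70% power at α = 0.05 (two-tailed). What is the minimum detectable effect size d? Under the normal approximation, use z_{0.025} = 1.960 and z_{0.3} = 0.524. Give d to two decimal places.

For two independent groups of n = 64 each: d_min = (z_{α/2} + z_β)·√(2/n).
z-sum = 1.960 + 0.524 = 2.484.
d_min = 2.484 × √(2/64) = 2.484 × 0.1768 = 0.439.

d_min ≈ 0.44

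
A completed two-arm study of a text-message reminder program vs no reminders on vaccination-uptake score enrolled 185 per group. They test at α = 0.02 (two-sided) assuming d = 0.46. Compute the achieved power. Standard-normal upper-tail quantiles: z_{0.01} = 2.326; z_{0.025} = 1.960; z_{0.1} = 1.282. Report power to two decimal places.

For two equal groups, power = Φ(d·√(n/2) − z_{α/2}).
d·√(n/2) = 0.46 × √(185/2) = 0.46 × 9.618 = 4.424.
z_β = 4.424 − 2.326 = 2.098.
Power = Φ(2.098) = 0.982.

power ≈ 0.98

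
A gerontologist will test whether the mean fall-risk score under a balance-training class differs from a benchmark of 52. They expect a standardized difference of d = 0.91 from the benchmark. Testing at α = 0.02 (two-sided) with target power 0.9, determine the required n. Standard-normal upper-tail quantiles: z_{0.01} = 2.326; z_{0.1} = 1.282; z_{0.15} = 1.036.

n = 16

For a one-sample test: n = ((z_{α/2} + z_β) / d)².
z_{α/2} + z_β = 2.326 + 1.282 = 3.608.
n = (3.608 / 0.91)² = 3.965² = 15.72.
Round up.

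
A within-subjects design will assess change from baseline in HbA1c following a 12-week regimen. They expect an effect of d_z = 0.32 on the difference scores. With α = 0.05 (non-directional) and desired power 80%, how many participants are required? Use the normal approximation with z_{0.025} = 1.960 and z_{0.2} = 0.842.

For a paired (one-sample on differences) test: n = ((z_{α/2} + z_β) / d)².
z_{α/2} + z_β = 1.960 + 0.842 = 2.802.
n = (2.802 / 0.32)² = 8.756² = 76.67.
Round up.

n = 77 pairs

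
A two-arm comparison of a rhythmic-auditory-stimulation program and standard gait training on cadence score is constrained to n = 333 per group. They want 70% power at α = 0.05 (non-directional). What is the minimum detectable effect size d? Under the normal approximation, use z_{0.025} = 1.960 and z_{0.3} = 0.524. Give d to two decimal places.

d_min ≈ 0.19

For two independent groups of n = 333 each: d_min = (z_{α/2} + z_β)·√(2/n).
z-sum = 1.960 + 0.524 = 2.484.
d_min = 2.484 × √(2/333) = 2.484 × 0.0775 = 0.193.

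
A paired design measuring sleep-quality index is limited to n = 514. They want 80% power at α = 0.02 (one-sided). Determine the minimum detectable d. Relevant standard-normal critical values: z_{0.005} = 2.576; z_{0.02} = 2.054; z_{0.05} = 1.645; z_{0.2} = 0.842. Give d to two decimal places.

d_min ≈ 0.13

For a single sample (or paired design) of n = 514: d_min = (z_{α} + z_β)/√n.
z-sum = 2.054 + 0.842 = 2.896.
d_min = 2.896 / √514 = 2.896 / 22.672 = 0.128.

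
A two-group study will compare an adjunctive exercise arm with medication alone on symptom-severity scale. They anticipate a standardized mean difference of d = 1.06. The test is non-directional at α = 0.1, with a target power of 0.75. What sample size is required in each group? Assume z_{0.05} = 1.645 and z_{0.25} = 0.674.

n = 10 per group

For two independent groups with equal n: n = 2·((z_{α/2} + z_β) / d)².
z_{α/2} + z_β = 1.645 + 0.674 = 2.319.
n = 2 × (2.319 / 1.06)² = 2 × 2.188² = 2 × 4.79 = 9.6.
Round up to the next whole participant.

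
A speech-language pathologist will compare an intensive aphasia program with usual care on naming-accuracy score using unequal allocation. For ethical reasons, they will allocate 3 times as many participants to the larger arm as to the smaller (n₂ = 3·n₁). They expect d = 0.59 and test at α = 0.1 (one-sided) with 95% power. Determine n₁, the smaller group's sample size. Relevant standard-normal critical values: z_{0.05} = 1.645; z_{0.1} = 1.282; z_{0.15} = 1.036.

n₁ = 33

With allocation ratio k = n₂/n₁ = 3, Var(x̄₁−x̄₂) = σ²(1/n₁ + 1/(k·n₁)) = σ²·(k+1)/(k·n₁).
So n₁ = (1 + 1/k)·((z_{α} + z_β)/d)² = 1.333 × (2.927/0.59)².
n₁ = 1.333 × 24.61 = 32.8.
Round up: n₁ = 33, giving n₂ = 3 × 33 = 99.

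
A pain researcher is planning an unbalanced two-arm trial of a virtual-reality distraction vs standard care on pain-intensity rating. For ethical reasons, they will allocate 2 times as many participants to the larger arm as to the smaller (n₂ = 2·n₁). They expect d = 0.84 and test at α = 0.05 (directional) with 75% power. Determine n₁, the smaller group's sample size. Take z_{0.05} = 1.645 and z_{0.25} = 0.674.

n₁ = 12

With allocation ratio k = n₂/n₁ = 2, Var(x̄₁−x̄₂) = σ²(1/n₁ + 1/(k·n₁)) = σ²·(k+1)/(k·n₁).
So n₁ = (1 + 1/k)·((z_{α} + z_β)/d)² = 1.500 × (2.319/0.84)².
n₁ = 1.500 × 7.62 = 11.4.
Round up: n₁ = 12, giving n₂ = 2 × 12 = 24.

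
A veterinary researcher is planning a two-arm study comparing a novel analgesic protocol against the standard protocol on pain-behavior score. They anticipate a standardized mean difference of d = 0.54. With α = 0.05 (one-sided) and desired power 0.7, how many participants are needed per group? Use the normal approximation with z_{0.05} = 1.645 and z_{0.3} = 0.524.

For two independent groups with equal n: n = 2·((z_{α} + z_β) / d)².
z_{α} + z_β = 1.645 + 0.524 = 2.169.
n = 2 × (2.169 / 0.54)² = 2 × 4.017² = 2 × 16.13 = 32.3.
Round up to the next whole participant.

n = 33 per group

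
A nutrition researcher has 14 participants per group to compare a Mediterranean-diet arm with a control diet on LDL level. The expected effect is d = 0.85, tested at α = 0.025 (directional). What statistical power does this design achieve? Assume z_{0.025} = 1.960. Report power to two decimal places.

For two equal groups, power = Φ(d·√(n/2) − z_{α}).
d·√(n/2) = 0.85 × √(14/2) = 0.85 × 2.646 = 2.249.
z_β = 2.249 − 1.960 = 0.289.
Power = Φ(0.289) = 0.614.

power ≈ 0.61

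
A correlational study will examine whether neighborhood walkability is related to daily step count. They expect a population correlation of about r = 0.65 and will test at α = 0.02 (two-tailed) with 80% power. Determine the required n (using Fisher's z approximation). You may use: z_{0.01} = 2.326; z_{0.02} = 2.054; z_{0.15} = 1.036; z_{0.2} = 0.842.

Fisher's z: C = ½·ln((1+r)/(1−r)) = ½·ln(4.7143) = 0.7753.
n = ((z_{α/2} + z_β)/C)² + 3.
(2.326 + 0.842) / 0.7753 = 3.168 / 0.7753 = 4.086.
n = 4.086² + 3 = 16.70 + 3 = 19.7.
Round up.

n = 20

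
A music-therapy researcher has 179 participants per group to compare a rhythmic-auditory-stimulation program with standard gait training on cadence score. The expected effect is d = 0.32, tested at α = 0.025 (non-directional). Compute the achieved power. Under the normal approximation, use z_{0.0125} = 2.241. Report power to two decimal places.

For two equal groups, power = Φ(d·√(n/2) − z_{α/2}).
d·√(n/2) = 0.32 × √(179/2) = 0.32 × 9.460 = 3.027.
z_β = 3.027 − 2.241 = 0.786.
Power = Φ(0.786) = 0.784.

power ≈ 0.78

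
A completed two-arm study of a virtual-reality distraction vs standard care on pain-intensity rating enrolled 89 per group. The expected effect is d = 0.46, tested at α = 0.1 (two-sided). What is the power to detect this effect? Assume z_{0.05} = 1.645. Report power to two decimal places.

power ≈ 0.92

For two equal groups, power = Φ(d·√(n/2) − z_{α/2}).
d·√(n/2) = 0.46 × √(89/2) = 0.46 × 6.671 = 3.069.
z_β = 3.069 − 1.645 = 1.424.
Power = Φ(1.424) = 0.923.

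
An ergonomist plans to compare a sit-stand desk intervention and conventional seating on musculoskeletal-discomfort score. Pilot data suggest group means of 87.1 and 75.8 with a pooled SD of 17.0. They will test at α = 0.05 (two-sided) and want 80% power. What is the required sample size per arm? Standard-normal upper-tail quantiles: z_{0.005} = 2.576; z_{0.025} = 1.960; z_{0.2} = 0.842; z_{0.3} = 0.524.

n = 36 per group

Cohen's d = |M₁ − M₂| / SD_pooled = |87.1 − 75.8| / 17.0 = 11.3 / 17.0 = 0.665.
For two independent groups with equal n: n = 2·((z_{α/2} + z_β) / d)².
z_{α/2} + z_β = 1.960 + 0.842 = 2.802.
n = 2 × (2.802 / 0.665)² = 2 × 4.214² = 2 × 17.75 = 35.5.
Round up to the next whole participant.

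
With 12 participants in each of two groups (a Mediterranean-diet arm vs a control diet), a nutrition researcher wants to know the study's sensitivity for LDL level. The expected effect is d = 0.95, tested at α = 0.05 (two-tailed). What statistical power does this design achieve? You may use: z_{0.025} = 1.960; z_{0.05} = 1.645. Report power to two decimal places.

power ≈ 0.64

For two equal groups, power = Φ(d·√(n/2) − z_{α/2}).
d·√(n/2) = 0.95 × √(12/2) = 0.95 × 2.449 = 2.327.
z_β = 2.327 − 1.960 = 0.367.
Power = Φ(0.367) = 0.643.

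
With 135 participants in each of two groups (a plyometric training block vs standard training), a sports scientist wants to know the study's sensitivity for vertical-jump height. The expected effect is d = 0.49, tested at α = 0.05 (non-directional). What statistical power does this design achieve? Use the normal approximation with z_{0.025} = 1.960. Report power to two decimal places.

For two equal groups, power = Φ(d·√(n/2) − z_{α/2}).
d·√(n/2) = 0.49 × √(135/2) = 0.49 × 8.216 = 4.026.
z_β = 4.026 − 1.960 = 2.066.
Power = Φ(2.066) = 0.981.

power ≈ 0.98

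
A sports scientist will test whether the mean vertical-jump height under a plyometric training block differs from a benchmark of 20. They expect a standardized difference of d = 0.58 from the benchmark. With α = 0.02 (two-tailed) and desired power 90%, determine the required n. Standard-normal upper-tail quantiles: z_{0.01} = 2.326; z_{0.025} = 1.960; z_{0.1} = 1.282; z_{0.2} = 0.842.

For a one-sample test: n = ((z_{α/2} + z_β) / d)².
z_{α/2} + z_β = 2.326 + 1.282 = 3.608.
n = (3.608 / 0.58)² = 6.221² = 38.70.
Round up.

n = 39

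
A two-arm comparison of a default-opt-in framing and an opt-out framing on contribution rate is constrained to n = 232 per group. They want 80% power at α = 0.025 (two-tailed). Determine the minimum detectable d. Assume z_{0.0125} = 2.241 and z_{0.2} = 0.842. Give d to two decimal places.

d_min ≈ 0.29

For two independent groups of n = 232 each: d_min = (z_{α/2} + z_β)·√(2/n).
z-sum = 2.241 + 0.842 = 3.083.
d_min = 3.083 × √(2/232) = 3.083 × 0.0928 = 0.286.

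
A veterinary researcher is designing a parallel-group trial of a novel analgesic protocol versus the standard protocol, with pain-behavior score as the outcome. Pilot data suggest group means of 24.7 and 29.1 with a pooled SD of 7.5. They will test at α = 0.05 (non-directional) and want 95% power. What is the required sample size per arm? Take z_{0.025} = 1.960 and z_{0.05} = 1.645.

n = 76 per group

Cohen's d = |M₁ − M₂| / SD_pooled = |24.7 − 29.1| / 7.5 = 4.4 / 7.5 = 0.587.
For two independent groups with equal n: n = 2·((z_{α/2} + z_β) / d)².
z_{α/2} + z_β = 1.960 + 1.645 = 3.605.
n = 2 × (3.605 / 0.587)² = 2 × 6.141² = 2 × 37.72 = 75.4.
Round up to the next whole participant.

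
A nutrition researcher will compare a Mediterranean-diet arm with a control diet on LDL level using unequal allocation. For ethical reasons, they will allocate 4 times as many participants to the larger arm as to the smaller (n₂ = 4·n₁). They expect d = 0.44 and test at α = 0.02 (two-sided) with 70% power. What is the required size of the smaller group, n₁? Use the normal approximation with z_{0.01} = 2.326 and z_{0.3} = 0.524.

n₁ = 53

With allocation ratio k = n₂/n₁ = 4, Var(x̄₁−x̄₂) = σ²(1/n₁ + 1/(k·n₁)) = σ²·(k+1)/(k·n₁).
So n₁ = (1 + 1/k)·((z_{α/2} + z_β)/d)² = 1.250 × (2.850/0.44)².
n₁ = 1.250 × 41.96 = 52.4.
Round up: n₁ = 53, giving n₂ = 4 × 53 = 212.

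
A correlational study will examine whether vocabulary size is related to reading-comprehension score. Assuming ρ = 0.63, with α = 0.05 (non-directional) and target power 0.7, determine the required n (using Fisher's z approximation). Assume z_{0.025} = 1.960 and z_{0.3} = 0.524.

Fisher's z: C = ½·ln((1+r)/(1−r)) = ½·ln(4.4054) = 0.7414.
n = ((z_{α/2} + z_β)/C)² + 3.
(1.960 + 0.524) / 0.7414 = 2.484 / 0.7414 = 3.350.
n = 3.350² + 3 = 11.23 + 3 = 14.2.
Round up.

n = 15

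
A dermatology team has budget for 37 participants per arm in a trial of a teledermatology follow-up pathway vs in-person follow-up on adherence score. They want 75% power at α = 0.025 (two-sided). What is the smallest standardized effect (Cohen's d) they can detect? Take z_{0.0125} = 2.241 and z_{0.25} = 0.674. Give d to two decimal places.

For two independent groups of n = 37 each: d_min = (z_{α/2} + z_β)·√(2/n).
z-sum = 2.241 + 0.674 = 2.915.
d_min = 2.915 × √(2/37) = 2.915 × 0.2325 = 0.678.

d_min ≈ 0.68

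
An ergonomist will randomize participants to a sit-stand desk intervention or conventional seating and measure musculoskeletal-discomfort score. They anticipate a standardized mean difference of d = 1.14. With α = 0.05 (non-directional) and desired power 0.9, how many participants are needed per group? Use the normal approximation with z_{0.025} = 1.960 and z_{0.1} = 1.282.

For two independent groups with equal n: n = 2·((z_{α/2} + z_β) / d)².
z_{α/2} + z_β = 1.960 + 1.282 = 3.242.
n = 2 × (3.242 / 1.14)² = 2 × 2.844² = 2 × 8.09 = 16.2.
Round up to the next whole participant.

n = 17 per group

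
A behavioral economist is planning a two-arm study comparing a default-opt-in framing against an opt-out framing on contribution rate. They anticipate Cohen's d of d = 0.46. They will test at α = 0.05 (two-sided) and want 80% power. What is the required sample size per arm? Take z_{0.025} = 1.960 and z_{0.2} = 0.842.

For two independent groups with equal n: n = 2·((z_{α/2} + z_β) / d)².
z_{α/2} + z_β = 1.960 + 0.842 = 2.802.
n = 2 × (2.802 / 0.46)² = 2 × 6.091² = 2 × 37.10 = 74.2.
Round up to the next whole participant.

n = 75 per group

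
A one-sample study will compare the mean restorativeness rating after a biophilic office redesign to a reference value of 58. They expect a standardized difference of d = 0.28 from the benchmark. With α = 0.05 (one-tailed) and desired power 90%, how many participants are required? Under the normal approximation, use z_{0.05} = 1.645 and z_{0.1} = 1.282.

n = 110

For a one-sample test: n = ((z_{α} + z_β) / d)².
z_{α} + z_β = 1.645 + 1.282 = 2.927.
n = (2.927 / 0.28)² = 10.454² = 109.28.
Round up.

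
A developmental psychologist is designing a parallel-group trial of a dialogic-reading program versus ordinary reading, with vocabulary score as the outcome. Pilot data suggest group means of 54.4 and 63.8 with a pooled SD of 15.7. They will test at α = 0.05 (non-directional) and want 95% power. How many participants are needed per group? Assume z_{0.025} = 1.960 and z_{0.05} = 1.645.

n = 73 per group

Cohen's d = |M₁ − M₂| / SD_pooled = |54.4 − 63.8| / 15.7 = 9.4 / 15.7 = 0.599.
For two independent groups with equal n: n = 2·((z_{α/2} + z_β) / d)².
z_{α/2} + z_β = 1.960 + 1.645 = 3.605.
n = 2 × (3.605 / 0.599)² = 2 × 6.018² = 2 × 36.22 = 72.4.
Round up to the next whole participant.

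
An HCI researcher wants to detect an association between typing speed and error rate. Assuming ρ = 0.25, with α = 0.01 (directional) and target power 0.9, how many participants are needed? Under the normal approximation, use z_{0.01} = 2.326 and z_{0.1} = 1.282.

Fisher's z: C = ½·ln((1+r)/(1−r)) = ½·ln(1.6667) = 0.2554.
n = ((z_{α} + z_β)/C)² + 3.
(2.326 + 1.282) / 0.2554 = 3.608 / 0.2554 = 14.127.
n = 14.127² + 3 = 199.57 + 3 = 202.6.
Round up.

n = 203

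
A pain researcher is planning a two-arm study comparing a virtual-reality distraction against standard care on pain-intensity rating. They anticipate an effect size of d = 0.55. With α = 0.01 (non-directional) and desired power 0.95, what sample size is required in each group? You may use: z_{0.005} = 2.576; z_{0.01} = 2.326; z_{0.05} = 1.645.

n = 118 per group

For two independent groups with equal n: n = 2·((z_{α/2} + z_β) / d)².
z_{α/2} + z_β = 2.576 + 1.645 = 4.221.
n = 2 × (4.221 / 0.55)² = 2 × 7.675² = 2 × 58.90 = 117.8.
Round up to the next whole participant.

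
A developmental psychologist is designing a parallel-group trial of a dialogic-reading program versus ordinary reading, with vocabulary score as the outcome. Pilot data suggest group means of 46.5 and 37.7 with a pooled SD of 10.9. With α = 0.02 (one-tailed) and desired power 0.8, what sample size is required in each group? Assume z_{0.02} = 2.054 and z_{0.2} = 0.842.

Cohen's d = |M₁ − M₂| / SD_pooled = |46.5 − 37.7| / 10.9 = 8.8 / 10.9 = 0.807.
For two independent groups with equal n: n = 2·((z_{α} + z_β) / d)².
z_{α} + z_β = 2.054 + 0.842 = 2.896.
n = 2 × (2.896 / 0.807)² = 2 × 3.589² = 2 × 12.88 = 25.8.
Round up to the next whole participant.

n = 26 per group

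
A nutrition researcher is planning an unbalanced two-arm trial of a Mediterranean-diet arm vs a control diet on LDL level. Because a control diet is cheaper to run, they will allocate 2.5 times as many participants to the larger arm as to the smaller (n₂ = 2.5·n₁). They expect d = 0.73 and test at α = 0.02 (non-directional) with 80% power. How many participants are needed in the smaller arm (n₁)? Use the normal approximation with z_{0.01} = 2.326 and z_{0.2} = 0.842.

n₁ = 27

With allocation ratio k = n₂/n₁ = 2.5, Var(x̄₁−x̄₂) = σ²(1/n₁ + 1/(k·n₁)) = σ²·(k+1)/(k·n₁).
So n₁ = (1 + 1/k)·((z_{α/2} + z_β)/d)² = 1.400 × (3.168/0.73)².
n₁ = 1.400 × 18.83 = 26.4.
Round up: n₁ = 27, giving n₂ = ⌈2.5 × 27⌉ = ⌈67.5⌉ = 68.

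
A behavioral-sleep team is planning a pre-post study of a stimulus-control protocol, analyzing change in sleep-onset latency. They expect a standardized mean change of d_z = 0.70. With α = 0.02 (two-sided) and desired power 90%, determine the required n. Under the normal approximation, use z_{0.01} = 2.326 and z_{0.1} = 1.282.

For a paired (one-sample on differences) test: n = ((z_{α/2} + z_β) / d)².
z_{α/2} + z_β = 2.326 + 1.282 = 3.608.
n = (3.608 / 0.70)² = 5.154² = 26.57.
Round up.

n = 27 pairs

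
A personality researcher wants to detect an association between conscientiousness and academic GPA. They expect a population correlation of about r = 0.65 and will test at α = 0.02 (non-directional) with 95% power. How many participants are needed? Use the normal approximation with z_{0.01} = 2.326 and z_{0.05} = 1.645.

n = 30

Fisher's z: C = ½·ln((1+r)/(1−r)) = ½·ln(4.7143) = 0.7753.
n = ((z_{α/2} + z_β)/C)² + 3.
(2.326 + 1.645) / 0.7753 = 3.971 / 0.7753 = 5.122.
n = 5.122² + 3 = 26.23 + 3 = 29.2.
Round up.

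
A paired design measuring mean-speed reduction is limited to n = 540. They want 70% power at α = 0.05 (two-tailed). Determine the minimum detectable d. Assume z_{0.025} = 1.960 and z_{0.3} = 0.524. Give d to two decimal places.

d_min ≈ 0.11

For a single sample (or paired design) of n = 540: d_min = (z_{α/2} + z_β)/√n.
z-sum = 1.960 + 0.524 = 2.484.
d_min = 2.484 / √540 = 2.484 / 23.238 = 0.107.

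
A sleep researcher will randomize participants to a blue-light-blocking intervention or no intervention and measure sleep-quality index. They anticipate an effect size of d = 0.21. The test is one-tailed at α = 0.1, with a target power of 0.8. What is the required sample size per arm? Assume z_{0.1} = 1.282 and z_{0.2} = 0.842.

For two independent groups with equal n: n = 2·((z_{α} + z_β) / d)².
z_{α} + z_β = 1.282 + 0.842 = 2.124.
n = 2 × (2.124 / 0.21)² = 2 × 10.114² = 2 × 102.30 = 204.6.
Round up to the next whole participant.

n = 205 per group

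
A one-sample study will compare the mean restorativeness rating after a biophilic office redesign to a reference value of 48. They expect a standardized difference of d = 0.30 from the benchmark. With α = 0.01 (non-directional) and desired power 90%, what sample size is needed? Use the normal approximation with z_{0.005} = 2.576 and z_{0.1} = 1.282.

For a one-sample test: n = ((z_{α/2} + z_β) / d)².
z_{α/2} + z_β = 2.576 + 1.282 = 3.858.
n = (3.858 / 0.30)² = 12.860² = 165.38.
Round up.

n = 166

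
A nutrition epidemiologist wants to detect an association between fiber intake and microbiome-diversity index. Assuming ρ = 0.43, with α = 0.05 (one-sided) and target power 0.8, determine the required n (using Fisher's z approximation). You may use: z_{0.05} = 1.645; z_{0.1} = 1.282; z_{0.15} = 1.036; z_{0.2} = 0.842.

n = 33

Fisher's z: C = ½·ln((1+r)/(1−r)) = ½·ln(2.5088) = 0.4599.
n = ((z_{α} + z_β)/C)² + 3.
(1.645 + 0.842) / 0.4599 = 2.487 / 0.4599 = 5.408.
n = 5.408² + 3 = 29.24 + 3 = 32.2.
Round up.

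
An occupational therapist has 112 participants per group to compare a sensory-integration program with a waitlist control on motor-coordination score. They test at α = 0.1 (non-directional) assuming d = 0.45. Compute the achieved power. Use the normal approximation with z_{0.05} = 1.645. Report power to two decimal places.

For two equal groups, power = Φ(d·√(n/2) − z_{α/2}).
d·√(n/2) = 0.45 × √(112/2) = 0.45 × 7.483 = 3.367.
z_β = 3.367 − 1.645 = 1.722.
Power = Φ(1.722) = 0.958.

power ≈ 0.96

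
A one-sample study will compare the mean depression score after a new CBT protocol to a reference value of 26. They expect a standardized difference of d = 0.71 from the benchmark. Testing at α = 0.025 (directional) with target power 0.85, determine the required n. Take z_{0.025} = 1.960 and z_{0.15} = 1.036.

For a one-sample test: n = ((z_{α} + z_β) / d)².
z_{α} + z_β = 1.960 + 1.036 = 2.996.
n = (2.996 / 0.71)² = 4.220² = 17.81.
Round up.

n = 18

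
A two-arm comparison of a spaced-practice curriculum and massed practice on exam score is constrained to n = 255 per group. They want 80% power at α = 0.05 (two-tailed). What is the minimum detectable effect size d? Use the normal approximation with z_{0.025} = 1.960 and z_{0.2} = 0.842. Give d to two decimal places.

For two independent groups of n = 255 each: d_min = (z_{α/2} + z_β)·√(2/n).
z-sum = 1.960 + 0.842 = 2.802.
d_min = 2.802 × √(2/255) = 2.802 × 0.0886 = 0.248.

d_min ≈ 0.25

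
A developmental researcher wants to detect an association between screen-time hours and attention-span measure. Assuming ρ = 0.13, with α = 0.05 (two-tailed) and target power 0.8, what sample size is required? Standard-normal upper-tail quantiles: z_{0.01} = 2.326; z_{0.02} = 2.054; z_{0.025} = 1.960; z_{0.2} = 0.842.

Fisher's z: C = ½·ln((1+r)/(1−r)) = ½·ln(1.2989) = 0.1307.
n = ((z_{α/2} + z_β)/C)² + 3.
(1.960 + 0.842) / 0.1307 = 2.802 / 0.1307 = 21.438.
n = 21.438² + 3 = 459.61 + 3 = 462.6.
Round up.

n = 463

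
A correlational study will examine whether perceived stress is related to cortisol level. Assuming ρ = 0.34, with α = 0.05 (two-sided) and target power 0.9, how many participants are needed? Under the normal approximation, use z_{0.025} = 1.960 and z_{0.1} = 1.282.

n = 87

Fisher's z: C = ½·ln((1+r)/(1−r)) = ½·ln(2.0303) = 0.3541.
n = ((z_{α/2} + z_β)/C)² + 3.
(1.960 + 1.282) / 0.3541 = 3.242 / 0.3541 = 9.156.
n = 9.156² + 3 = 83.83 + 3 = 86.8.
Round up.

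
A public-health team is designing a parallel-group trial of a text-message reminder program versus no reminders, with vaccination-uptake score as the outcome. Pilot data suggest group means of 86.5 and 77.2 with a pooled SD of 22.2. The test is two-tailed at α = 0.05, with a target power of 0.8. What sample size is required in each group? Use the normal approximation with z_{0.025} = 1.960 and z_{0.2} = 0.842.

n = 90 per group

Cohen's d = |M₁ − M₂| / SD_pooled = |86.5 − 77.2| / 22.2 = 9.3 / 22.2 = 0.419.
For two independent groups with equal n: n = 2·((z_{α/2} + z_β) / d)².
z_{α/2} + z_β = 1.960 + 0.842 = 2.802.
n = 2 × (2.802 / 0.419)² = 2 × 6.687² = 2 × 44.72 = 89.4.
Round up to the next whole participant.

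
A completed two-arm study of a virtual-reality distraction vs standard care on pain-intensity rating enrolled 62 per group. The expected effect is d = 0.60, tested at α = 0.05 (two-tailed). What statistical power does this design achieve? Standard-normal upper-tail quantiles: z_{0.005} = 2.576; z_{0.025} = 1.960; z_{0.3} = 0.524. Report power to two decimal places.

power ≈ 0.92

For two equal groups, power = Φ(d·√(n/2) − z_{α/2}).
d·√(n/2) = 0.60 × √(62/2) = 0.60 × 5.568 = 3.341.
z_β = 3.341 − 1.960 = 1.381.
Power = Φ(1.381) = 0.916.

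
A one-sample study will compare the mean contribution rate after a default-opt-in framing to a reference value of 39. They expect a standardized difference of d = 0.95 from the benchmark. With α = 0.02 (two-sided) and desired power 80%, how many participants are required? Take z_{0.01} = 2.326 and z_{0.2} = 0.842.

For a one-sample test: n = ((z_{α/2} + z_β) / d)².
z_{α/2} + z_β = 2.326 + 0.842 = 3.168.
n = (3.168 / 0.95)² = 3.335² = 11.12.
Round up.

n = 12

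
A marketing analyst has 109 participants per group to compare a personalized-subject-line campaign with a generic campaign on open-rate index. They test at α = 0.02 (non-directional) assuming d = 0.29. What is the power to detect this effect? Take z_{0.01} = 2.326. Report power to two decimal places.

power ≈ 0.43

For two equal groups, power = Φ(d·√(n/2) − z_{α/2}).
d·√(n/2) = 0.29 × √(109/2) = 0.29 × 7.382 = 2.141.
z_β = 2.141 − 2.326 = -0.185.
Power = Φ(-0.185) = 0.427.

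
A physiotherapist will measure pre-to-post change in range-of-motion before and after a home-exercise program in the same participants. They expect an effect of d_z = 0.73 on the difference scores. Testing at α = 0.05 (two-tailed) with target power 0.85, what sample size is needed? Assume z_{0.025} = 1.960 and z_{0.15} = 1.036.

For a paired (one-sample on differences) test: n = ((z_{α/2} + z_β) / d)².
z_{α/2} + z_β = 1.960 + 1.036 = 2.996.
n = (2.996 / 0.73)² = 4.104² = 16.84.
Round up.

n = 17 pairs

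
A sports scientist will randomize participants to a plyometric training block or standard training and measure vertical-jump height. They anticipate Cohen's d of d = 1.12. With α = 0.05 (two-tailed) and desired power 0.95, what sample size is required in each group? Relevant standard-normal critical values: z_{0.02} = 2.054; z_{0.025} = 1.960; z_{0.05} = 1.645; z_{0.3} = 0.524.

n = 21 per group

For two independent groups with equal n: n = 2·((z_{α/2} + z_β) / d)².
z_{α/2} + z_β = 1.960 + 1.645 = 3.605.
n = 2 × (3.605 / 1.12)² = 2 × 3.219² = 2 × 10.36 = 20.7.
Round up to the next whole participant.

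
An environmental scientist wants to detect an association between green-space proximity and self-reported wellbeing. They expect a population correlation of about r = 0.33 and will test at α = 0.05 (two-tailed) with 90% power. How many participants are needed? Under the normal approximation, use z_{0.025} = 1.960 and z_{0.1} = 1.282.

Fisher's z: C = ½·ln((1+r)/(1−r)) = ½·ln(1.9851) = 0.3428.
n = ((z_{α/2} + z_β)/C)² + 3.
(1.960 + 1.282) / 0.3428 = 3.242 / 0.3428 = 9.457.
n = 9.457² + 3 = 89.44 + 3 = 92.4.
Round up.

n = 93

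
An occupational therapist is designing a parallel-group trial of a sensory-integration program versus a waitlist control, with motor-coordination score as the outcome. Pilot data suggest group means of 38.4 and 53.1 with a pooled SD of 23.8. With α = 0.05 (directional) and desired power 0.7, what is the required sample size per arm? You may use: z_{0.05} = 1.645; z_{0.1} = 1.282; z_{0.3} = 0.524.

Cohen's d = |M₁ − M₂| / SD_pooled = |38.4 − 53.1| / 23.8 = 14.7 / 23.8 = 0.618.
For two independent groups with equal n: n = 2·((z_{α} + z_β) / d)².
z_{α} + z_β = 1.645 + 0.524 = 2.169.
n = 2 × (2.169 / 0.618)² = 2 × 3.510² = 2 × 12.32 = 24.6.
Round up to the next whole participant.

n = 25 per group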